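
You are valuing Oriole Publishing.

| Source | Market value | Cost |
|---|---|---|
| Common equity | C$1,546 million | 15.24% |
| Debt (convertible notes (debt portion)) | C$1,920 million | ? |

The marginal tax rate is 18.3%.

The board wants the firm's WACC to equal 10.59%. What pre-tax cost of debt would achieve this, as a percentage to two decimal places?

8.38%

Total capital V = 1546 + 1920 = 3466.
Equity weight = 1546/3466 = 0.4460.
Convertible notes (debt portion) weight = 1920/3466 = 0.5540.
Equity contribution = 0.4460 × 15.24% = 6.7978%.
Remaining for debt = 10.59% − 6.7978% = 3.7922%.
Rd × (1 − 18.3%) × 0.5540 = 3.7922%  ⇒  Rd = 8.3792%.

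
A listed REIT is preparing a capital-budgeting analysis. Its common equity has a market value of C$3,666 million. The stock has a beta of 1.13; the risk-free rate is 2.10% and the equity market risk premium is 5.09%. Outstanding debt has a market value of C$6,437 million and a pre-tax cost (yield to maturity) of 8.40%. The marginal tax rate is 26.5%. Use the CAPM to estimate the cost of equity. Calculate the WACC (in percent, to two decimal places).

6.78%

Cost of equity via CAPM: Re = 2.1% + 1.13 × 5.09% = 7.8517%.
Total capital V = 3666 + 6437 = 10103.
Equity: weight = 3666/10103 = 0.3629; cost = 7.8517%.
Debt: weight = 6437/10103 = 0.6371; after-tax cost = 8.4% × (1 − 26.5%) = 6.1740%.
WACC = 0.3629 × 7.8517% + 0.6371 × 6.1740% = 6.7828%.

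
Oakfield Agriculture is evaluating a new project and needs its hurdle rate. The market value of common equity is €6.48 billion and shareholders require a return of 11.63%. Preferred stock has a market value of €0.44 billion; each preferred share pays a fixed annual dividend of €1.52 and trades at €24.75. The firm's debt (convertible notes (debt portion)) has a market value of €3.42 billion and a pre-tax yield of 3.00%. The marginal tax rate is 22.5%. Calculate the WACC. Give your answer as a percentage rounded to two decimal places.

8.32%

Cost of preferred: Rp = 1.52 / 24.75 = 6.1414%.
Total capital V = 6.48 + 0.44 + 3.42 = 10.34.
Equity: weight = 6.48/10.34 = 0.6267; cost = 11.63%.
Preferred: weight = 0.44/10.34 = 0.0426; cost = 6.1414%.
Convertible notes (debt portion): weight = 3.42/10.34 = 0.3308; after-tax cost = 3% × (1 − 22.5%) = 2.3250%.
WACC = 0.6267 × 11.6300% + 0.0426 × 6.1414% + 0.3308 × 2.3250% = 8.3188%.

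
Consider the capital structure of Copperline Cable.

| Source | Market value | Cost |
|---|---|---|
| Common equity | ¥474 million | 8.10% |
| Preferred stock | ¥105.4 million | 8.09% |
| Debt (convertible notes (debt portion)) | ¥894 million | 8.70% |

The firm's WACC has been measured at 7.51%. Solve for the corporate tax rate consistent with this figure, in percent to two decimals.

18.06%

Total capital V = 474 + 105.4 + 894 = 1473.4.
Equity weight = 474/1473.4 = 0.3217.
Preferred weight = 105.4/1473.4 = 0.0715.
Convertible notes (debt portion) weight = 894/1473.4 = 0.6068.
Equity contribution = 0.3217 × 8.1% = 2.6058%.
Preferred contribution = 0.0715 × 8.09% = 0.5787%.
Debt contribution must be 7.51% − 3.1845% = 4.3255%.
0.6068 × 8.7% × (1 − T) = 4.3255%  ⇒  (1 − T) = 0.8194.
T = 18.0598%.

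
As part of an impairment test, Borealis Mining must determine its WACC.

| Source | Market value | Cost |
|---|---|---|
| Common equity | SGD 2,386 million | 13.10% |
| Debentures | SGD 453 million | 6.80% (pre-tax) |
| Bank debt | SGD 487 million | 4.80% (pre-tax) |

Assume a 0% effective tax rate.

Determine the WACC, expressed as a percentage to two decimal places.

Total capital V = 2386 + 453 + 487 = 3326.
Equity: weight = 2386/3326 = 0.7174; cost = 13.1%.
Debentures: weight = 453/3326 = 0.1362; after-tax cost = 6.8% × (1 − 0%) = 6.8000%.
Bank debt: weight = 487/3326 = 0.1464; after-tax cost = 4.8% × (1 − 0%) = 4.8000%.
WACC = 0.7174 × 13.1000% + 0.1362 × 6.8000% + 0.1464 × 4.8000% = 11.0266%.

11.03%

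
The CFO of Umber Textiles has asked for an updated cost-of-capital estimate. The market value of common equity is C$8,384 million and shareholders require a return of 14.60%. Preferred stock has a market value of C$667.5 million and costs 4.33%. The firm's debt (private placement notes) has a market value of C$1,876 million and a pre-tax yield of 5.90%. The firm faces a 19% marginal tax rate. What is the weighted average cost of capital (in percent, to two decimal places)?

12.29%

Total capital V = 8384 + 667.5 + 1876 = 10927.5.
Equity: weight = 8384/10927.5 = 0.7672; cost = 14.6%.
Preferred: weight = 667.5/10927.5 = 0.0611; cost = 4.33%.
Private placement notes: weight = 1876/10927.5 = 0.1717; after-tax cost = 5.9% × (1 − 19%) = 4.7790%.
WACC = 0.7672 × 14.6000% + 0.0611 × 4.3300% + 0.1717 × 4.7790% = 12.2866%.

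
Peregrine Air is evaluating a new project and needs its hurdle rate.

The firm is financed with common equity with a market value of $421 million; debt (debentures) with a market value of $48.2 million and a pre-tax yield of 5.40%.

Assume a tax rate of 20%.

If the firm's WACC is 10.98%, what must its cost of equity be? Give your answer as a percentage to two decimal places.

Total capital V = 421 + 48.2 = 469.2.
Equity weight = 421/469.2 = 0.8973.
Debentures weight = 48.2/469.2 = 0.1027.
Debt contribution = 0.1027 × 5.4% × (1 − 20%) = 0.4438%.
Required equity contribution = 10.98% − 0.4438% = 10.5362%.
Re = 10.5362% / 0.8973 = 11.7425%.

11.74%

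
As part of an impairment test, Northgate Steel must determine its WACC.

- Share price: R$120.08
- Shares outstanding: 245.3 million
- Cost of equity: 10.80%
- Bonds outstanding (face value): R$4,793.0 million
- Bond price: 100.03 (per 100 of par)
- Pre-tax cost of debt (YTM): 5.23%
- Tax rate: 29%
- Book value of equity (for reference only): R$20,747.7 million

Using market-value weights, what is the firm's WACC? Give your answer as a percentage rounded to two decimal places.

Market value of equity E = 120.08 × 245.3m = 29455.624m. Market value of debt D = 4793m × 100.03/100 = 4794.4379m.
Total capital V = 29455.624 + 4794.4379 = 34250.0619.
Equity: weight = 29455.624/34250.0619 = 0.8600; cost = 10.8%.
Bonds outstanding: weight = 4794.4379/34250.0619 = 0.1400; after-tax cost = 5.23% × (1 − 29%) = 3.7133%.
WACC = 0.8600 × 10.8000% + 0.1400 × 3.7133% = 9.8080%.

9.81%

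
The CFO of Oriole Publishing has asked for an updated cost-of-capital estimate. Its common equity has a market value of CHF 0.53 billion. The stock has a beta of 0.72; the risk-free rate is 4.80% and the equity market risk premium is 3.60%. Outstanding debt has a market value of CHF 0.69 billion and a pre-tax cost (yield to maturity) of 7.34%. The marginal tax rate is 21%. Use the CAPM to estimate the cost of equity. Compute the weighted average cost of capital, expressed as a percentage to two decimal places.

Cost of equity via CAPM: Re = 4.8% + 0.72 × 3.6% = 7.3920%.
Total capital V = 0.53 + 0.69 = 1.22.
Equity: weight = 0.53/1.22 = 0.4344; cost = 7.392%.
Debt: weight = 0.69/1.22 = 0.5656; after-tax cost = 7.34% × (1 − 21%) = 5.7986%.
WACC = 0.4344 × 7.3920% + 0.5656 × 5.7986% = 6.4908%.

6.49%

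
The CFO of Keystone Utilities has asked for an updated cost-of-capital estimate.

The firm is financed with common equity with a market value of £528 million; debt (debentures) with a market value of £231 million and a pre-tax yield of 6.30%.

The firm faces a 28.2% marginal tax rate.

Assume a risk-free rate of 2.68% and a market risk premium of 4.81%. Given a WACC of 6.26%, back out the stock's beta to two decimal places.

Total capital V = 528 + 231 = 759.
Equity weight = 528/759 = 0.6957.
Debentures weight = 231/759 = 0.3043.
Debt contribution = 0.3043 × 6.3% × (1 − 28.2%) = 1.3767%.
Required equity contribution = 6.26% − 1.3767% = 4.8833%  ⇒  Re = 7.0198%.
CAPM: 7.0198% = 2.68% + β × 4.81%  ⇒  β = 0.9022.

0.90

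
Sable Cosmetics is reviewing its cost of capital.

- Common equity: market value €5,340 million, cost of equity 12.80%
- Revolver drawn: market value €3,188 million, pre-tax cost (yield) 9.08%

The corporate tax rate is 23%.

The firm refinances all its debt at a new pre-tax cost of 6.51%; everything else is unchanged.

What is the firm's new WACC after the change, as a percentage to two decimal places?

9.89%

After the change:
Total capital V = 5340 + 3188 = 8528.
Equity: weight = 5340/8528 = 0.6262; cost = 12.8%.
Revolver drawn: weight = 3188/8528 = 0.3738; after-tax cost = 6.51% × (1 − 23%) = 5.0127%.
WACC = 0.6262 × 12.8000% + 0.3738 × 5.0127% = 9.8889%.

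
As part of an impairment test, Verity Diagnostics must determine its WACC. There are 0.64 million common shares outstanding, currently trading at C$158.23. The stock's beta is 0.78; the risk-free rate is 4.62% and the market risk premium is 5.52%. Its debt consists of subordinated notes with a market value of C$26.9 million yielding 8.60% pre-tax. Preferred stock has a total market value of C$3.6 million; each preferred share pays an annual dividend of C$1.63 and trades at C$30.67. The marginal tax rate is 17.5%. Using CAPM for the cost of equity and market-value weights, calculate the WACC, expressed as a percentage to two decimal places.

Cost of equity via CAPM: Re = 4.62% + 0.78 × 5.52% = 8.9256%.
Cost of preferred: Rp = 1.63 / 30.67 = 5.3146%.
Market value of equity E = 158.23 × 0.64m = 101.2672m.
Total capital V = 101.2672 + 3.6 + 26.9 = 131.7672.
Equity: weight = 101.2672/131.7672 = 0.7685; cost = 8.9256%.
Preferred: weight = 3.6/131.7672 = 0.0273; cost = 5.3146%.
Subordinated notes: weight = 26.9/131.7672 = 0.2041; after-tax cost = 8.6% × (1 − 17.5%) = 7.0950%.
WACC = 0.7685 × 8.9256% + 0.0273 × 5.3146% + 0.2041 × 7.0950% = 8.4532%.

8.45%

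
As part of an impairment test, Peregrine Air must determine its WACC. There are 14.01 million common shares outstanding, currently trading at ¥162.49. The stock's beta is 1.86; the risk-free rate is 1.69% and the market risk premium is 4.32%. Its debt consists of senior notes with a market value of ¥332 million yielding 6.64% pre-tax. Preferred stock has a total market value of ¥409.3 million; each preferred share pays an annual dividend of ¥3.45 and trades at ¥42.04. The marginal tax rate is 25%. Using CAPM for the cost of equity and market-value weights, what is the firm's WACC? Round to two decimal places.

9.00%

Cost of equity via CAPM: Re = 1.69% + 1.86 × 4.32% = 9.7252%.
Cost of preferred: Rp = 3.45 / 42.04 = 8.2065%.
Market value of equity E = 162.49 × 14.01m = 2276.4849m.
Total capital V = 2276.4849 + 409.3 + 332 = 3017.7849.
Equity: weight = 2276.4849/3017.7849 = 0.7544; cost = 9.7252%.
Preferred: weight = 409.3/3017.7849 = 0.1356; cost = 8.2065%.
Senior notes: weight = 332/3017.7849 = 0.1100; after-tax cost = 6.64% × (1 − 25%) = 4.9800%.
WACC = 0.7544 × 9.7252% + 0.1356 × 8.2065% + 0.1100 × 4.9800% = 8.9972%.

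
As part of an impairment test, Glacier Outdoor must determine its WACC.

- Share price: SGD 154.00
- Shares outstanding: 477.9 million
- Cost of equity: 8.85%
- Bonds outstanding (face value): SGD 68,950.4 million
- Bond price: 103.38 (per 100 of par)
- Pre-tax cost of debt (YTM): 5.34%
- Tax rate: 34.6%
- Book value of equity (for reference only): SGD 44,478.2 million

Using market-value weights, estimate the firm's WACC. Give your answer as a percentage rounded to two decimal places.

6.21%

Market value of equity E = 154.0 × 477.9m = 73596.6m. Market value of debt D = 68950.4m × 103.38/100 = 71280.92352m.
Total capital V = 73596.6 + 71280.92352 = 144877.52352.
Equity: weight = 73596.6/144877.52352 = 0.5080; cost = 8.85%.
Bonds outstanding: weight = 71280.92352/144877.52352 = 0.4920; after-tax cost = 5.34% × (1 − 34.6%) = 3.4924%.
WACC = 0.5080 × 8.8500% + 0.4920 × 3.4924% = 6.2140%.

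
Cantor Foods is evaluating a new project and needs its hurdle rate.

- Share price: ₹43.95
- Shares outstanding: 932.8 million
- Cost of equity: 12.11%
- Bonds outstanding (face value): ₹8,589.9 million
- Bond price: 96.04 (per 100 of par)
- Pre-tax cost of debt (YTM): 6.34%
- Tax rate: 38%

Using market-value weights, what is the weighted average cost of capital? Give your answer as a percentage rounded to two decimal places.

10.74%

Market value of equity E = 43.95 × 932.8m = 40996.56m. Market value of debt D = 8589.9m × 96.04/100 = 8249.73996m.
Total capital V = 40996.56 + 8249.73996 = 49246.29996.
Equity: weight = 40996.56/49246.29996 = 0.8325; cost = 12.11%.
Bonds outstanding: weight = 8249.73996/49246.29996 = 0.1675; after-tax cost = 6.34% × (1 − 38%) = 3.9308%.
WACC = 0.8325 × 12.1100% + 0.1675 × 3.9308% = 10.7398%.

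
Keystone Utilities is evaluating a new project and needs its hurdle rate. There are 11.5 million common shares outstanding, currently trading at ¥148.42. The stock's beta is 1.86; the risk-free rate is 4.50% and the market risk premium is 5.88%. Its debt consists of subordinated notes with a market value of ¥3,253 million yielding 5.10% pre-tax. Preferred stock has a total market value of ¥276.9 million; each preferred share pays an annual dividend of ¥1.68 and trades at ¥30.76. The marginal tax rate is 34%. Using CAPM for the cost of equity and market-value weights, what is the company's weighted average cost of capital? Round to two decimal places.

7.41%

Cost of equity via CAPM: Re = 4.5% + 1.86 × 5.88% = 15.4368%.
Cost of preferred: Rp = 1.68 / 30.76 = 5.4616%.
Market value of equity E = 148.42 × 11.5m = 1706.83m.
Total capital V = 1706.83 + 276.9 + 3253 = 5236.73.
Equity: weight = 1706.83/5236.73 = 0.3259; cost = 15.4368%.
Preferred: weight = 276.9/5236.73 = 0.0529; cost = 5.4616%.
Subordinated notes: weight = 3253/5236.73 = 0.6212; after-tax cost = 5.1% × (1 − 34%) = 3.3660%.
WACC = 0.3259 × 15.4368% + 0.0529 × 5.4616% + 0.6212 × 3.3660% = 7.4111%.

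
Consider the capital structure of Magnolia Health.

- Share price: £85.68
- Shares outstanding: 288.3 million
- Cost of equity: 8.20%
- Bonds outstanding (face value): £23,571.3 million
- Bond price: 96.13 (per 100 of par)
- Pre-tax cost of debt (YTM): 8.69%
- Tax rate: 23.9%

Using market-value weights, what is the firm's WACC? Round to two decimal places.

Market value of equity E = 85.68 × 288.3m = 24701.544m. Market value of debt D = 23571.3m × 96.13/100 = 22659.09069m.
Total capital V = 24701.544 + 22659.09069 = 47360.63469.
Equity: weight = 24701.544/47360.63469 = 0.5216; cost = 8.2%.
Bonds outstanding: weight = 22659.09069/47360.63469 = 0.4784; after-tax cost = 8.69% × (1 − 23.9%) = 6.6131%.
WACC = 0.5216 × 8.2000% + 0.4784 × 6.6131% = 7.4408%.

7.44%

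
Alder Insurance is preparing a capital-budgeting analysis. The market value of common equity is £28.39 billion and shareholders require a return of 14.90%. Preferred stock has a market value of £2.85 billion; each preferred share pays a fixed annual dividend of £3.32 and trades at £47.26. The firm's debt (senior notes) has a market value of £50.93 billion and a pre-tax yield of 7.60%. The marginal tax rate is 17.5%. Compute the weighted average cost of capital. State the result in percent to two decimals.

9.28%

Cost of preferred: Rp = 3.32 / 47.26 = 7.0250%.
Total capital V = 28.39 + 2.85 + 50.93 = 82.17.
Equity: weight = 28.39/82.17 = 0.3455; cost = 14.9%.
Preferred: weight = 2.85/82.17 = 0.0347; cost = 7.025%.
Senior notes: weight = 50.93/82.17 = 0.6198; after-tax cost = 7.6% × (1 − 17.5%) = 6.2700%.
WACC = 0.3455 × 14.9000% + 0.0347 × 7.0250% + 0.6198 × 6.2700% = 9.2779%.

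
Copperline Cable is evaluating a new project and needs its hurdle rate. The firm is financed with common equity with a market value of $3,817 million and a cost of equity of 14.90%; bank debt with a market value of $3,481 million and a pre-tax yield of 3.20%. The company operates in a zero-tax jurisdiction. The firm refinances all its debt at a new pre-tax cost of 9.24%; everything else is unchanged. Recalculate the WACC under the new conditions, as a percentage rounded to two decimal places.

12.20%

After the change:
Total capital V = 3817 + 3481 = 7298.
Equity: weight = 3817/7298 = 0.5230; cost = 14.9%.
Bank debt: weight = 3481/7298 = 0.4770; after-tax cost = 9.24% × (1 − 0%) = 9.2400%.
WACC = 0.5230 × 14.9000% + 0.4770 × 9.2400% = 12.2003%.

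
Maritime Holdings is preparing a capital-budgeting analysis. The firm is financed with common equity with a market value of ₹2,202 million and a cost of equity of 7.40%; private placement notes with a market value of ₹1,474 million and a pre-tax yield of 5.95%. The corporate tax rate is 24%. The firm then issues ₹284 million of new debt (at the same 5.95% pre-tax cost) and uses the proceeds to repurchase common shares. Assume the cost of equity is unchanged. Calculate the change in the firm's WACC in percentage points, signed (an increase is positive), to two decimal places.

-0.22 pp

Current WACC:
Total capital V = 2202 + 1474 = 3676.
Equity: weight = 2202/3676 = 0.5990; cost = 7.4%.
Private placement notes: weight = 1474/3676 = 0.4010; after-tax cost = 5.95% × (1 − 24%) = 4.5220%.
WACC = 0.5990 × 7.4000% + 0.4010 × 4.5220% = 6.2460%.
After the change:
Total capital V = 1918 + 1758 = 3676.
Equity: weight = 1918/3676 = 0.5218; cost = 7.4%.
Private placement notes: weight = 1758/3676 = 0.4782; after-tax cost = 5.95% × (1 − 24%) = 4.5220%.
WACC = 0.5218 × 7.4000% + 0.4782 × 4.5220% = 6.0236%.
Change in WACC = 6.0236% − 6.2460% = -0.2223 pp.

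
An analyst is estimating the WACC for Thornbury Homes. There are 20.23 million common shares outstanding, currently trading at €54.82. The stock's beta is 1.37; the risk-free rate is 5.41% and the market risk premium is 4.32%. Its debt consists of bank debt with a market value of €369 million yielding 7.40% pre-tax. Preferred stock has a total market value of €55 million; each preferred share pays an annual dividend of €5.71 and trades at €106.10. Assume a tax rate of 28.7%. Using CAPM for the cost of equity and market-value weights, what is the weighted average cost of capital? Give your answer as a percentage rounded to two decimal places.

9.66%

Cost of equity via CAPM: Re = 5.41% + 1.37 × 4.32% = 11.3284%.
Cost of preferred: Rp = 5.71 / 106.1 = 5.3817%.
Market value of equity E = 54.82 × 20.23m = 1109.0086m.
Total capital V = 1109.0086 + 55 + 369 = 1533.0086.
Equity: weight = 1109.0086/1533.0086 = 0.7234; cost = 11.3284%.
Preferred: weight = 55/1533.0086 = 0.0359; cost = 5.3817%.
Bank debt: weight = 369/1533.0086 = 0.2407; after-tax cost = 7.4% × (1 − 28.7%) = 5.2762%.
WACC = 0.7234 × 11.3284% + 0.0359 × 5.3817% + 0.2407 × 5.2762% = 9.6583%.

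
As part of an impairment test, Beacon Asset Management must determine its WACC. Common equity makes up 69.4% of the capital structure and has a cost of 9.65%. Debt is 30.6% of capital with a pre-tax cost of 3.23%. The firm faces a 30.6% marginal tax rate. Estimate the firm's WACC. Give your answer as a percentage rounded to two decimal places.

After-tax cost of debt = 3.23% × (1 − 30.6%) = 2.2416%.
WACC = 0.694 × 9.6500% + 0.306 × 2.2416% = 7.3830%.

7.38%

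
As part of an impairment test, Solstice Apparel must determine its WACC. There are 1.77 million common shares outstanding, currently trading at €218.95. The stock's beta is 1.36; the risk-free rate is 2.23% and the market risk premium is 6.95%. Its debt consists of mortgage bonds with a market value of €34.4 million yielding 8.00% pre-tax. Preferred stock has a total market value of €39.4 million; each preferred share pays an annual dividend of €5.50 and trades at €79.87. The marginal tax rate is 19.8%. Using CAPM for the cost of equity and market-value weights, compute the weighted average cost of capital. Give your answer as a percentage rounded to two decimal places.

10.88%

Cost of equity via CAPM: Re = 2.23% + 1.36 × 6.95% = 11.6820%.
Cost of preferred: Rp = 5.5 / 79.87 = 6.8862%.
Market value of equity E = 218.95 × 1.77m = 387.5415m.
Total capital V = 387.5415 + 39.4 + 34.4 = 461.3415.
Equity: weight = 387.5415/461.3415 = 0.8400; cost = 11.682%.
Preferred: weight = 39.4/461.3415 = 0.0854; cost = 6.8862%.
Mortgage bonds: weight = 34.4/461.3415 = 0.0746; after-tax cost = 8% × (1 − 19.8%) = 6.4160%.
WACC = 0.8400 × 11.6820% + 0.0854 × 6.8862% + 0.0746 × 6.4160% = 10.8798%.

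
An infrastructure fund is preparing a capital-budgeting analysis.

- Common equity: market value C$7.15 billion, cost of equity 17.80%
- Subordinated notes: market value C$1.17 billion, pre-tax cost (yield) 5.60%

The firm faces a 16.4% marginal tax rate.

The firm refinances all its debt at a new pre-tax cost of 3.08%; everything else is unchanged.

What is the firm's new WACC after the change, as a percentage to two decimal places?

15.66%

After the change:
Total capital V = 7.15 + 1.17 = 8.32.
Equity: weight = 7.15/8.32 = 0.8594; cost = 17.8%.
Subordinated notes: weight = 1.17/8.32 = 0.1406; after-tax cost = 3.08% × (1 − 16.4%) = 2.5749%.
WACC = 0.8594 × 17.8000% + 0.1406 × 2.5749% = 15.6590%.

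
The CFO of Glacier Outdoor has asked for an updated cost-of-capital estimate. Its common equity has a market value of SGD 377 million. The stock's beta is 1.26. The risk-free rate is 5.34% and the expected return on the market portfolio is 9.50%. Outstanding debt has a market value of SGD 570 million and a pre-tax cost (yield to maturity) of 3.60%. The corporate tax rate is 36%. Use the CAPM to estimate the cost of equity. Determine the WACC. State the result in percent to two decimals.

Market risk premium = 9.5% − 5.34% = 4.16%.
Cost of equity via CAPM: Re = 5.34% + 1.26 × 4.16% = 10.5816%.
Total capital V = 377 + 570 = 947.
Equity: weight = 377/947 = 0.3981; cost = 10.5816%.
Debt: weight = 570/947 = 0.6019; after-tax cost = 3.6% × (1 − 36%) = 2.3040%.
WACC = 0.3981 × 10.5816% + 0.6019 × 2.3040% = 5.5993%.

5.60%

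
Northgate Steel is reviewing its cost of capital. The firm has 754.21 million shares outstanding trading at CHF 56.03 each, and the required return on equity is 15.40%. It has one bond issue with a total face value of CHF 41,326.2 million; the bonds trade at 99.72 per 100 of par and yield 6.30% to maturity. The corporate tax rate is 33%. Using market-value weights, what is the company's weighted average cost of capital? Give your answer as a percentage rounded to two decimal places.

9.88%

Market value of equity E = 56.03 × 754.21m = 42258.3863m. Market value of debt D = 41326.2m × 99.72/100 = 41210.48664m.
Total capital V = 42258.3863 + 41210.48664 = 83468.87294.
Equity: weight = 42258.3863/83468.87294 = 0.5063; cost = 15.4%.
Bonds outstanding: weight = 41210.48664/83468.87294 = 0.4937; after-tax cost = 6.3% × (1 − 33%) = 4.2210%.
WACC = 0.5063 × 15.4000% + 0.4937 × 4.2210% = 9.8807%.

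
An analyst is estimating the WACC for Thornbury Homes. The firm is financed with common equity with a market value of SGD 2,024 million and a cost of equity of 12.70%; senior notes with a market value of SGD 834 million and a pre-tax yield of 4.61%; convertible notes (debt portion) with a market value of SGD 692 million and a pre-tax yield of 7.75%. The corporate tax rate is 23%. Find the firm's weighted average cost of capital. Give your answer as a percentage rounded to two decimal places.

Total capital V = 2024 + 834 + 692 = 3550.
Equity: weight = 2024/3550 = 0.5701; cost = 12.7%.
Senior notes: weight = 834/3550 = 0.2349; after-tax cost = 4.61% × (1 − 23%) = 3.5497%.
Convertible notes (debt portion): weight = 692/3550 = 0.1949; after-tax cost = 7.75% × (1 − 23%) = 5.9675%.
WACC = 0.5701 × 12.7000% + 0.2349 × 3.5497% + 0.1949 × 5.9675% = 9.2380%.

9.24%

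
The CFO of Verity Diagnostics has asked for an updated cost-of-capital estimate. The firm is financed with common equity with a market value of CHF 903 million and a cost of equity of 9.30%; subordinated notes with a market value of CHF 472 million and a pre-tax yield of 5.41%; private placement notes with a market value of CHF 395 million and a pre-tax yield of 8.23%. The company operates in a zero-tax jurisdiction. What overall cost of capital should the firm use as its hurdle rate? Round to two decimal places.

8.02%

Total capital V = 903 + 472 + 395 = 1770.
Equity: weight = 903/1770 = 0.5102; cost = 9.3%.
Subordinated notes: weight = 472/1770 = 0.2667; after-tax cost = 5.41% × (1 − 0%) = 5.4100%.
Private placement notes: weight = 395/1770 = 0.2232; after-tax cost = 8.23% × (1 − 0%) = 8.2300%.
WACC = 0.5102 × 9.3000% + 0.2667 × 5.4100% + 0.2232 × 8.2300% = 8.0239%.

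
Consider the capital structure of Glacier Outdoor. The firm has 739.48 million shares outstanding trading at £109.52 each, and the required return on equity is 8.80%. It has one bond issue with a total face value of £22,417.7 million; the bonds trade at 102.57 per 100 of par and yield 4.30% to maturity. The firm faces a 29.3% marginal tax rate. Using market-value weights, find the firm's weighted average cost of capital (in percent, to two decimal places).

7.53%

Market value of equity E = 109.52 × 739.48m = 80987.8496m. Market value of debt D = 22417.7m × 102.57/100 = 22993.83489m.
Total capital V = 80987.8496 + 22993.83489 = 103981.68449.
Equity: weight = 80987.8496/103981.68449 = 0.7789; cost = 8.8%.
Bonds outstanding: weight = 22993.83489/103981.68449 = 0.2211; after-tax cost = 4.3% × (1 − 29.3%) = 3.0401%.
WACC = 0.7789 × 8.8000% + 0.2211 × 3.0401% = 7.5263%.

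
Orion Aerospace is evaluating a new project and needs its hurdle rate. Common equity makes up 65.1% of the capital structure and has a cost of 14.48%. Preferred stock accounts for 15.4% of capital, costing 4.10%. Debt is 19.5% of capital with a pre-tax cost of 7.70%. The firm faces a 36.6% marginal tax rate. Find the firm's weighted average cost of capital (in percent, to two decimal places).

After-tax cost of debt = 7.7% × (1 − 36.6%) = 4.8818%.
WACC = 0.651 × 14.4800% + 0.154 × 4.1000% + 0.195 × 4.8818% = 11.0098%.

11.01%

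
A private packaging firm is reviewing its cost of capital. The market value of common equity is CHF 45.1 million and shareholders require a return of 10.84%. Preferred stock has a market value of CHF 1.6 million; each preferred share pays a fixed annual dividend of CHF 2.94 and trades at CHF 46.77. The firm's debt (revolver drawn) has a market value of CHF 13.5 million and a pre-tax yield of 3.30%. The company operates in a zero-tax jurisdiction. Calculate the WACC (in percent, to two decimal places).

Cost of preferred: Rp = 2.94 / 46.77 = 6.2861%.
Total capital V = 45.1 + 1.6 + 13.5 = 60.2.
Equity: weight = 45.1/60.2 = 0.7492; cost = 10.84%.
Preferred: weight = 1.6/60.2 = 0.0266; cost = 6.2861%.
Revolver drawn: weight = 13.5/60.2 = 0.2243; after-tax cost = 3.3% × (1 − 0%) = 3.3000%.
WACC = 0.7492 × 10.8400% + 0.0266 × 6.2861% + 0.2243 × 3.3000% = 9.0281%.

9.03%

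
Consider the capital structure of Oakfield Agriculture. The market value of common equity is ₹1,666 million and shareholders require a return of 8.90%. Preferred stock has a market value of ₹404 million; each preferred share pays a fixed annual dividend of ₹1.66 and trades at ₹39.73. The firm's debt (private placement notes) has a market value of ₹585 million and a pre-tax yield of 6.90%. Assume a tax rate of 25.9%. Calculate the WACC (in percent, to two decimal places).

7.35%

Cost of preferred: Rp = 1.66 / 39.73 = 4.1782%.
Total capital V = 1666 + 404 + 585 = 2655.
Equity: weight = 1666/2655 = 0.6275; cost = 8.9%.
Preferred: weight = 404/2655 = 0.1522; cost = 4.1782%.
Private placement notes: weight = 585/2655 = 0.2203; after-tax cost = 6.9% × (1 − 25.9%) = 5.1129%.
WACC = 0.6275 × 8.9000% + 0.1522 × 4.1782% + 0.2203 × 5.1129% = 7.3471%.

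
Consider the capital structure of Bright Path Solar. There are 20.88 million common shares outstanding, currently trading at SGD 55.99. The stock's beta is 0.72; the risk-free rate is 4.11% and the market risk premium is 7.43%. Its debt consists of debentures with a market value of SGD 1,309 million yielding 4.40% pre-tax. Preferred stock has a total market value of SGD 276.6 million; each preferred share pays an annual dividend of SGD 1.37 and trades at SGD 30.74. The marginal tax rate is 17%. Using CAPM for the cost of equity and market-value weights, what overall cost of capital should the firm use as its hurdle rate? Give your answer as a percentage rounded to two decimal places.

6.20%

Cost of equity via CAPM: Re = 4.11% + 0.72 × 7.43% = 9.4596%.
Cost of preferred: Rp = 1.37 / 30.74 = 4.4567%.
Market value of equity E = 55.99 × 20.88m = 1169.0712m.
Total capital V = 1169.0712 + 276.6 + 1309 = 2754.6712.
Equity: weight = 1169.0712/2754.6712 = 0.4244; cost = 9.4596%.
Preferred: weight = 276.6/2754.6712 = 0.1004; cost = 4.4567%.
Debentures: weight = 1309/2754.6712 = 0.4752; after-tax cost = 4.4% × (1 − 17%) = 3.6520%.
WACC = 0.4244 × 9.4596% + 0.1004 × 4.4567% + 0.4752 × 3.6520% = 6.1975%.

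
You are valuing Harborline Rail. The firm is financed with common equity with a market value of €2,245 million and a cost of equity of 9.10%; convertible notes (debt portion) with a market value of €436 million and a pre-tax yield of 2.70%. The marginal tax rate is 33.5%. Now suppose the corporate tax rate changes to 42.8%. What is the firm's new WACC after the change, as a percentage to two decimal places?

7.87%

After the change:
Total capital V = 2245 + 436 = 2681.
Equity: weight = 2245/2681 = 0.8374; cost = 9.1%.
Convertible notes (debt portion): weight = 436/2681 = 0.1626; after-tax cost = 2.7% × (1 − 42.8%) = 1.5444%.
WACC = 0.8374 × 9.1000% + 0.1626 × 1.5444% = 7.8713%.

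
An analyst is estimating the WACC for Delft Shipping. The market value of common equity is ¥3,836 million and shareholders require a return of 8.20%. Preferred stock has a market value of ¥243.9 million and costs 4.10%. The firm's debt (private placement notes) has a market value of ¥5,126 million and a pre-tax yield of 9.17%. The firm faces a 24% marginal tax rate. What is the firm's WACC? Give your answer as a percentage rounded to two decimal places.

7.41%

Total capital V = 3836 + 243.9 + 5126 = 9205.9.
Equity: weight = 3836/9205.9 = 0.4167; cost = 8.2%.
Preferred: weight = 243.9/9205.9 = 0.0265; cost = 4.1%.
Private placement notes: weight = 5126/9205.9 = 0.5568; after-tax cost = 9.17% × (1 − 24%) = 6.9692%.
WACC = 0.4167 × 8.2000% + 0.0265 × 4.1000% + 0.5568 × 6.9692% = 7.4060%.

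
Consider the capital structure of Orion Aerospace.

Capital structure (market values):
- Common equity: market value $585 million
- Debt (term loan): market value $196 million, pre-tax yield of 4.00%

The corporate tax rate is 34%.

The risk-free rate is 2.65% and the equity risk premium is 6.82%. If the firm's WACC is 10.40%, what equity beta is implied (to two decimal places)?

Total capital V = 585 + 196 = 781.
Equity weight = 585/781 = 0.7490.
Term loan weight = 196/781 = 0.2510.
Debt contribution = 0.2510 × 4% × (1 − 34%) = 0.6625%.
Required equity contribution = 10.4% − 0.6625% = 9.7375%  ⇒  Re = 12.9999%.
CAPM: 12.9999% = 2.65% + β × 6.82%  ⇒  β = 1.5176.

1.52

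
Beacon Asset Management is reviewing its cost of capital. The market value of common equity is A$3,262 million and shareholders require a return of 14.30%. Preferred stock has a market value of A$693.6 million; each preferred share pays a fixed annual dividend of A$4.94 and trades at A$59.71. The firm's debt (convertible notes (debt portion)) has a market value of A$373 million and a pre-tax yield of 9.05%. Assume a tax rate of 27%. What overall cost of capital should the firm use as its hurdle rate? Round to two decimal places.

12.67%

Cost of preferred: Rp = 4.94 / 59.71 = 8.2733%.
Total capital V = 3262 + 693.6 + 373 = 4328.6.
Equity: weight = 3262/4328.6 = 0.7536; cost = 14.3%.
Preferred: weight = 693.6/4328.6 = 0.1602; cost = 8.2733%.
Convertible notes (debt portion): weight = 373/4328.6 = 0.0862; after-tax cost = 9.05% × (1 − 27%) = 6.6065%.
WACC = 0.7536 × 14.3000% + 0.1602 × 8.2733% + 0.0862 × 6.6065% = 12.6713%.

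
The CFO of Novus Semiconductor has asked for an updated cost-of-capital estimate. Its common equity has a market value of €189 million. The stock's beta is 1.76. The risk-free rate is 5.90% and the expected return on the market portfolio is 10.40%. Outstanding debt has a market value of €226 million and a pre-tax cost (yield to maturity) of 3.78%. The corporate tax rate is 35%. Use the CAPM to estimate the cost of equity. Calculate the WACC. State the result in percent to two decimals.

7.63%

Market risk premium = 10.4% − 5.9% = 4.5%.
Cost of equity via CAPM: Re = 5.9% + 1.76 × 4.5% = 13.8200%.
Total capital V = 189 + 226 = 415.
Equity: weight = 189/415 = 0.4554; cost = 13.82%.
Debt: weight = 226/415 = 0.5446; after-tax cost = 3.78% × (1 − 35%) = 2.4570%.
WACC = 0.4554 × 13.8200% + 0.5446 × 2.4570% = 7.6320%.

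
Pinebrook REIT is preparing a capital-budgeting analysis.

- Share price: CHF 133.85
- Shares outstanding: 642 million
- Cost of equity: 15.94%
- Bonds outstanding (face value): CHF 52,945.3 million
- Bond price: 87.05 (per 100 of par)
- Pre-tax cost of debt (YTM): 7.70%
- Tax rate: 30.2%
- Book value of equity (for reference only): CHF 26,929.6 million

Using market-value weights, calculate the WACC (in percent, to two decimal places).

12.25%

Market value of equity E = 133.85 × 642m = 85931.7m. Market value of debt D = 52945.3m × 87.05/100 = 46088.88365m.
Total capital V = 85931.7 + 46088.88365 = 132020.58365.
Equity: weight = 85931.7/132020.58365 = 0.6509; cost = 15.94%.
Bonds outstanding: weight = 46088.88365/132020.58365 = 0.3491; after-tax cost = 7.7% × (1 − 30.2%) = 5.3746%.
WACC = 0.6509 × 15.9400% + 0.3491 × 5.3746% = 12.2516%.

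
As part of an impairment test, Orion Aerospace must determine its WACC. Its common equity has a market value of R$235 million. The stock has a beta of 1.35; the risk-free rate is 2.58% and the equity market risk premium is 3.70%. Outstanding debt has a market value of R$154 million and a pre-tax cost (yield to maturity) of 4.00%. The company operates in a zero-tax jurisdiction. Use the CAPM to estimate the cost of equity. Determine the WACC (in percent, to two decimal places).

Cost of equity via CAPM: Re = 2.58% + 1.35 × 3.7% = 7.5750%.
Total capital V = 235 + 154 = 389.
Equity: weight = 235/389 = 0.6041; cost = 7.575%.
Debt: weight = 154/389 = 0.3959; after-tax cost = 4% × (1 − 0%) = 4.0000%.
WACC = 0.6041 × 7.5750% + 0.3959 × 4.0000% = 6.1597%.

6.16%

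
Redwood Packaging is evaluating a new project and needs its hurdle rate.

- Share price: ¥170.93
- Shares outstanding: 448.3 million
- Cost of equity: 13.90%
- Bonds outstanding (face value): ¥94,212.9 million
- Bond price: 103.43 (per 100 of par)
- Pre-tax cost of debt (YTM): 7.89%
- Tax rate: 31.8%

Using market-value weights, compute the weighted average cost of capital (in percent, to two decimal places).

Market value of equity E = 170.93 × 448.3m = 76627.919m. Market value of debt D = 94212.9m × 103.43/100 = 97444.40247m.
Total capital V = 76627.919 + 97444.40247 = 174072.32147.
Equity: weight = 76627.919/174072.32147 = 0.4402; cost = 13.9%.
Bonds outstanding: weight = 97444.40247/174072.32147 = 0.5598; after-tax cost = 7.89% × (1 − 31.8%) = 5.3810%.
WACC = 0.4402 × 13.9000% + 0.5598 × 5.3810% = 9.1311%.

9.13%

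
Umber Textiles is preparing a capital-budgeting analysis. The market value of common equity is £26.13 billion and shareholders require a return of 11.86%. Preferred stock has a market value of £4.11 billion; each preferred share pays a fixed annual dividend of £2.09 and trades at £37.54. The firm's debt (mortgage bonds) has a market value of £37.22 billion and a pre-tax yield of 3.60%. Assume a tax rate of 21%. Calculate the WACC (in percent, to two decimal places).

Cost of preferred: Rp = 2.09 / 37.54 = 5.5674%.
Total capital V = 26.13 + 4.11 + 37.22 = 67.46.
Equity: weight = 26.13/67.46 = 0.3873; cost = 11.86%.
Preferred: weight = 4.11/67.46 = 0.0609; cost = 5.5674%.
Mortgage bonds: weight = 37.22/67.46 = 0.5517; after-tax cost = 3.6% × (1 − 21%) = 2.8440%.
WACC = 0.3873 × 11.8600% + 0.0609 × 5.5674% + 0.5517 × 2.8440% = 6.5022%.

6.50%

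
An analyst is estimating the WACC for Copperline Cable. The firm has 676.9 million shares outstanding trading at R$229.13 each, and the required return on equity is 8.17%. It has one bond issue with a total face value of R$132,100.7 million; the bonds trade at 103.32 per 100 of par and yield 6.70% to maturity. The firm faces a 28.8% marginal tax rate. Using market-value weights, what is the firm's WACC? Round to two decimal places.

Market value of equity E = 229.13 × 676.9m = 155098.097m. Market value of debt D = 132100.7m × 103.32/100 = 136486.44324m.
Total capital V = 155098.097 + 136486.44324 = 291584.54024.
Equity: weight = 155098.097/291584.54024 = 0.5319; cost = 8.17%.
Bonds outstanding: weight = 136486.44324/291584.54024 = 0.4681; after-tax cost = 6.7% × (1 − 28.8%) = 4.7704%.
WACC = 0.5319 × 8.1700% + 0.4681 × 4.7704% = 6.5787%.

6.58%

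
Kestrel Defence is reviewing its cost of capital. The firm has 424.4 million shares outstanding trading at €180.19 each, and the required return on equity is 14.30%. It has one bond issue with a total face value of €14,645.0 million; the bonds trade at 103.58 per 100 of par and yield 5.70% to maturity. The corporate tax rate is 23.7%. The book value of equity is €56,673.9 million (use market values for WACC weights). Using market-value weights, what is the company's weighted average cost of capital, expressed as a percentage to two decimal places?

Market value of equity E = 180.19 × 424.4m = 76472.636m. Market value of debt D = 14645m × 103.58/100 = 15169.291m.
Total capital V = 76472.636 + 15169.291 = 91641.927.
Equity: weight = 76472.636/91641.927 = 0.8345; cost = 14.3%.
Bonds outstanding: weight = 15169.291/91641.927 = 0.1655; after-tax cost = 5.7% × (1 − 23.7%) = 4.3491%.
WACC = 0.8345 × 14.3000% + 0.1655 × 4.3491% = 12.6528%.

12.65%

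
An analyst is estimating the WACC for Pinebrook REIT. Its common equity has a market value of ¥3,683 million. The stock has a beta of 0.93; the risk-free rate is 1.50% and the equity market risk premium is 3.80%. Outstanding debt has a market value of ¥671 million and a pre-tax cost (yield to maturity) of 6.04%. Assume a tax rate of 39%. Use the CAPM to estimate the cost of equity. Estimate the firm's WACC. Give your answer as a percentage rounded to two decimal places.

Cost of equity via CAPM: Re = 1.5% + 0.93 × 3.8% = 5.0340%.
Total capital V = 3683 + 671 = 4354.
Equity: weight = 3683/4354 = 0.8459; cost = 5.034%.
Debt: weight = 671/4354 = 0.1541; after-tax cost = 6.04% × (1 − 39%) = 3.6844%.
WACC = 0.8459 × 5.0340% + 0.1541 × 3.6844% = 4.8260%.

4.83%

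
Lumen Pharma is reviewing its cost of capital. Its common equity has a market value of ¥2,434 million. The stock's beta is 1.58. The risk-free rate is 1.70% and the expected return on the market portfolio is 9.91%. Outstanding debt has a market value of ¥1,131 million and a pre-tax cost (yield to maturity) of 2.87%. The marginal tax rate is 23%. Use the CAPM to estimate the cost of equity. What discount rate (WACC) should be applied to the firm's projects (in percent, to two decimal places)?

10.72%

Market risk premium = 9.91% − 1.7% = 8.21%.
Cost of equity via CAPM: Re = 1.7% + 1.58 × 8.21% = 14.6718%.
Total capital V = 2434 + 1131 = 3565.
Equity: weight = 2434/3565 = 0.6827; cost = 14.6718%.
Debt: weight = 1131/3565 = 0.3173; after-tax cost = 2.87% × (1 − 23%) = 2.2099%.
WACC = 0.6827 × 14.6718% + 0.3173 × 2.2099% = 10.7182%.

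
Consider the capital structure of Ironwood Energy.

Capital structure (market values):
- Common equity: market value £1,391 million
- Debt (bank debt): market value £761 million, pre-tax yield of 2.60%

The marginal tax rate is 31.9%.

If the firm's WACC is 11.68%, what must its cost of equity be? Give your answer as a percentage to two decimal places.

Total capital V = 1391 + 761 = 2152.
Equity weight = 1391/2152 = 0.6464.
Bank debt weight = 761/2152 = 0.3536.
Debt contribution = 0.3536 × 2.6% × (1 − 31.9%) = 0.6261%.
Required equity contribution = 11.68% − 0.6261% = 11.0539%.
Re = 11.0539% / 0.6464 = 17.1013%.

17.10%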